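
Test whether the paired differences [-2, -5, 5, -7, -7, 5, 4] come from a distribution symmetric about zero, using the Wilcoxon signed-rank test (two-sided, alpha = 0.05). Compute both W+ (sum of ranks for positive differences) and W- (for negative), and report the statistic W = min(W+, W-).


Step 1: Drop any zero differences (none here) and take |d_i|.
|d| = [2, 5, 5, 7, 7, 5, 4]
Step 2: Midrank |d_i| (ties get averaged ranks).
ranks: |2|->1, |5|->4, |5|->4, |7|->6.5, |7|->6.5, |5|->4, |4|->2
Step 3: Attach original signs; sum ranks with positive sign and with negative sign.
W+ = 4 + 4 + 2 = 10
W- = 1 + 4 + 6.5 + 6.5 = 18
(Check: W+ + W- = 28 should equal n(n+1)/2 = 28.)
Step 4: Test statistic W = min(W+, W-) = 10.
Step 5: Ties in |d|, so use the tie-corrected normal approximation.
        E[W] = n(n+1)/4 = 7*8/4 = 14.
        Tie groups: |d|=5 (t=3), |d|=7 (t=2); sum(t^3 - t) = 30.
        Var[W] = n(n+1)(2n+1)/24 - sum(t^3-t)/48 = 840/24 - 30/48 = 34.375.
        z = (W - E[W]) / sqrt(Var[W]) = (10 - 14) / 5.8630 = -0.6822.
        Two-sided p = 2*Phi(z) = 0.495086.
Step 6: alpha = 0.05. fail to reject H0.

W+ = 10, W- = 18, W = min = 10, p = 0.495086, fail to reject H0.


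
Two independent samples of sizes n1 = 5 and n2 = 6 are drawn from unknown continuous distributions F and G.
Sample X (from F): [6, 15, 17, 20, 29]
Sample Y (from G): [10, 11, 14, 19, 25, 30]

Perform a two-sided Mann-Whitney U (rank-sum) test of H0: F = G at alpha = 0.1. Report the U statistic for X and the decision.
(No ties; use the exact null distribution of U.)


Step 1: Combine and sort all 11 observations; assign midranks.
sorted (value, group): (6,X), (10,Y), (11,Y), (14,Y), (15,X), (17,X), (19,Y), (20,X), (25,Y), (29,X), (30,Y)
ranks: 6->1, 10->2, 11->3, 14->4, 15->5, 17->6, 19->7, 20->8, 25->9, 29->10, 30->11
Step 2: Rank sum for X: R1 = 1 + 5 + 6 + 8 + 10 = 30.
Step 3: U_X = R1 - n1(n1+1)/2 = 30 - 5*6/2 = 30 - 15 = 15.
       U_Y = n1*n2 - U_X = 30 - 15 = 15.
Step 4: No ties, so the exact null distribution of U (based on enumerating the C(11,5) = 462 equally likely rank assignments) gives the two-sided p-value.
Step 5: p-value = 1.000000; compare to alpha = 0.1. fail to reject H0.

U_X = 15, p = 1.000000, fail to reject H0 at alpha = 0.1.


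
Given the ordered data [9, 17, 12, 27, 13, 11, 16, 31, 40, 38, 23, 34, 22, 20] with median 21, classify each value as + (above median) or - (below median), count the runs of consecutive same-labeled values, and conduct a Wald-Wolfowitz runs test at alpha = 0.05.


Step 1: Compute median = 21; label A = above, B = below.
Labels in order: BBBABBBAAAAAAB  (n_A = 7, n_B = 7)
Step 2: Count runs R = 5.
Step 3: Under H0 (random ordering), E[R] = 2*n_A*n_B/(n_A+n_B) + 1 = 2*7*7/14 + 1 = 8.0000.
        Var[R] = 2*n_A*n_B*(2*n_A*n_B - n_A - n_B) / ((n_A+n_B)^2 * (n_A+n_B-1)) = 8232/2548 = 3.2308.
        SD[R] = 1.7974.
Step 4: Continuity-corrected z = (R + 0.5 - E[R]) / SD[R] = (5 + 0.5 - 8.0000) / 1.7974 = -1.3909.
Step 5: Two-sided p-value via normal approximation = 2*(1 - Phi(|z|)) = 0.164264.
Step 6: alpha = 0.05. fail to reject H0.

R = 5, z = -1.3909, p = 0.164264, fail to reject H0.


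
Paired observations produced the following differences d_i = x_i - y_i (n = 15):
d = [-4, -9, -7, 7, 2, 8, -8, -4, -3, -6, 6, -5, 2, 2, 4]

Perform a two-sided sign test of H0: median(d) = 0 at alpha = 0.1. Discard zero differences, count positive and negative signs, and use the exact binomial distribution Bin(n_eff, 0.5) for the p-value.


Step 1: Discard zero differences. Original n = 15; n_eff = number of nonzero differences = 15.
Nonzero differences (with sign): -4, -9, -7, +7, +2, +8, -8, -4, -3, -6, +6, -5, +2, +2, +4
Step 2: Count signs: positive = 7, negative = 8.
Step 3: Under H0: P(positive) = 0.5, so the number of positives S ~ Bin(15, 0.5).
Step 4: Two-sided exact p-value = sum of Bin(15,0.5) probabilities at or below the observed probability = 1.000000.
Step 5: alpha = 0.1. fail to reject H0.

n_eff = 15, pos = 7, neg = 8, p = 1.000000, fail to reject H0.


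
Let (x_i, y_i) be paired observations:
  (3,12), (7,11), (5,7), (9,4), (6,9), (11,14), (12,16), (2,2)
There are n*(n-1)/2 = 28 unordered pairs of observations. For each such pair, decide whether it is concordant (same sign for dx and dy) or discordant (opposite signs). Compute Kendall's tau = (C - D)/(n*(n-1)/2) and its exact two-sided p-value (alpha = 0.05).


Step 1: Enumerate the 28 unordered pairs (i,j) with i<j and classify each by sign(x_j-x_i) * sign(y_j-y_i).
  (1,2):dx=+4,dy=-1->D; (1,3):dx=+2,dy=-5->D; (1,4):dx=+6,dy=-8->D; (1,5):dx=+3,dy=-3->D
  (1,6):dx=+8,dy=+2->C; (1,7):dx=+9,dy=+4->C; (1,8):dx=-1,dy=-10->C; (2,3):dx=-2,dy=-4->C
  (2,4):dx=+2,dy=-7->D; (2,5):dx=-1,dy=-2->C; (2,6):dx=+4,dy=+3->C; (2,7):dx=+5,dy=+5->C
  (2,8):dx=-5,dy=-9->C; (3,4):dx=+4,dy=-3->D; (3,5):dx=+1,dy=+2->C; (3,6):dx=+6,dy=+7->C
  (3,7):dx=+7,dy=+9->C; (3,8):dx=-3,dy=-5->C; (4,5):dx=-3,dy=+5->D; (4,6):dx=+2,dy=+10->C
  (4,7):dx=+3,dy=+12->C; (4,8):dx=-7,dy=-2->C; (5,6):dx=+5,dy=+5->C; (5,7):dx=+6,dy=+7->C
  (5,8):dx=-4,dy=-7->C; (6,7):dx=+1,dy=+2->C; (6,8):dx=-9,dy=-12->C; (7,8):dx=-10,dy=-14->C
Step 2: C = 21, D = 7, total pairs = 28.
Step 3: tau = (C - D)/(n(n-1)/2) = (21 - 7)/28 = 0.500000.
Step 4: Exact two-sided p-value (enumerate n! = 40320 permutations of y under H0): p = 0.108681.
Step 5: alpha = 0.05. fail to reject H0.

tau_b = 0.5000 (C=21, D=7), p = 0.108681, fail to reject H0.


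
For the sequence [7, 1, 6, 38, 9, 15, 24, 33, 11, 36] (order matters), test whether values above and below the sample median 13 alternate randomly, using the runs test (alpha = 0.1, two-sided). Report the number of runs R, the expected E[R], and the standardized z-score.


Step 1: Compute median = 13; label A = above, B = below.
Labels in order: BBBABAAABA  (n_A = 5, n_B = 5)
Step 2: Count runs R = 6.
Step 3: Under H0 (random ordering), E[R] = 2*n_A*n_B/(n_A+n_B) + 1 = 2*5*5/10 + 1 = 6.0000.
        Var[R] = 2*n_A*n_B*(2*n_A*n_B - n_A - n_B) / ((n_A+n_B)^2 * (n_A+n_B-1)) = 2000/900 = 2.2222.
        SD[R] = 1.4907.
Step 4: R = E[R], so z = 0 with no continuity correction.
Step 5: Two-sided p-value via normal approximation = 2*(1 - Phi(|z|)) = 1.000000.
Step 6: alpha = 0.1. fail to reject H0.

R = 6, z = 0.0000, p = 1.000000, fail to reject H0.


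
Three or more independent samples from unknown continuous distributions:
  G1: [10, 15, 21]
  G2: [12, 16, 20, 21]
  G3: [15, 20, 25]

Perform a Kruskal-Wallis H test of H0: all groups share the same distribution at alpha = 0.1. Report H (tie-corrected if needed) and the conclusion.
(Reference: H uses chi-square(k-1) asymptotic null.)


Step 1: Combine all N = 10 observations and assign midranks.
sorted (value, group, rank): (10,G1,1), (12,G2,2), (15,G1,3.5), (15,G3,3.5), (16,G2,5), (20,G2,6.5), (20,G3,6.5), (21,G1,8.5), (21,G2,8.5), (25,G3,10)
Step 2: Sum ranks within each group.
R_1 = 13 (n_1 = 3)
R_2 = 22 (n_2 = 4)
R_3 = 20 (n_3 = 3)
Step 3: H = 12/(N(N+1)) * sum(R_i^2/n_i) - 3(N+1)
     = 12/(10*11) * (13^2/3 + 22^2/4 + 20^2/3) - 3*11
     = 0.109091 * 310.667 - 33
     = 0.890909.
Step 4: Ties present; correction factor C = 1 - 18/(10^3 - 10) = 0.981818. Corrected H = 0.890909 / 0.981818 = 0.907407.
Step 5: Under H0, H ~ chi^2(2); p-value = 0.635271.
Step 6: alpha = 0.1. fail to reject H0.

H = 0.9074, df = 2, p = 0.635271, fail to reject H0.


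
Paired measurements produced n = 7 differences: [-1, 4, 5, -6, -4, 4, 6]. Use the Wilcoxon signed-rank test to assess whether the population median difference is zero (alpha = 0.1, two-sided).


Step 1: Drop any zero differences (none here) and take |d_i|.
|d| = [1, 4, 5, 6, 4, 4, 6]
Step 2: Midrank |d_i| (ties get averaged ranks).
ranks: |1|->1, |4|->3, |5|->5, |6|->6.5, |4|->3, |4|->3, |6|->6.5
Step 3: Attach original signs; sum ranks with positive sign and with negative sign.
W+ = 3 + 5 + 3 + 6.5 = 17.5
W- = 1 + 6.5 + 3 = 10.5
(Check: W+ + W- = 28 should equal n(n+1)/2 = 28.)
Step 4: Test statistic W = min(W+, W-) = 10.5.
Step 5: Ties in |d|, so use the tie-corrected normal approximation.
        E[W] = n(n+1)/4 = 7*8/4 = 14.
        Tie groups: |d|=4 (t=3), |d|=6 (t=2); sum(t^3 - t) = 30.
        Var[W] = n(n+1)(2n+1)/24 - sum(t^3-t)/48 = 840/24 - 30/48 = 34.375.
        z = (W - E[W]) / sqrt(Var[W]) = (10.5 - 14) / 5.8630 = -0.5970.
        Two-sided p = 2*Phi(z) = 0.550533.
Step 6: alpha = 0.1. fail to reject H0.

W+ = 17.5, W- = 10.5, W = min = 10.5, p = 0.550533, fail to reject H0.


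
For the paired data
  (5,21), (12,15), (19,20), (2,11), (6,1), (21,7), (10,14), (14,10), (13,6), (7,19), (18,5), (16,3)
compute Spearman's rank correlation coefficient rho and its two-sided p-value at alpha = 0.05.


Step 1: Rank x and y separately (midranks; no ties here).
rank(x): 5->2, 12->6, 19->11, 2->1, 6->3, 21->12, 10->5, 14->8, 13->7, 7->4, 18->10, 16->9
rank(y): 21->12, 15->9, 20->11, 11->7, 1->1, 7->5, 14->8, 10->6, 6->4, 19->10, 5->3, 3->2
Step 2: d_i = R_x(i) - R_y(i); compute d_i^2.
  (2-12)^2=100, (6-9)^2=9, (11-11)^2=0, (1-7)^2=36, (3-1)^2=4, (12-5)^2=49, (5-8)^2=9, (8-6)^2=4, (7-4)^2=9, (4-10)^2=36, (10-3)^2=49, (9-2)^2=49
sum(d^2) = 354.
Step 3: rho = 1 - 6*354 / (12*(12^2 - 1)) = 1 - 2124/1716 = -0.237762.
Step 4: Under H0, t = rho * sqrt((n-2)/(1-rho^2)) = -0.7741 ~ t(10).
Step 5: Two-sided p-value from the t-distribution with 10 df = 0.456801.
Step 6: alpha = 0.05. fail to reject H0.

rho = -0.2378, p = 0.456801, fail to reject H0 at alpha = 0.05.


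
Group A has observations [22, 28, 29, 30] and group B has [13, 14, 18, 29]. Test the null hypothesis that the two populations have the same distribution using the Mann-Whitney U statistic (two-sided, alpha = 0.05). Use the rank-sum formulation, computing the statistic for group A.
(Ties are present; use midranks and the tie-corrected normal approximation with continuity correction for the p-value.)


Step 1: Combine and sort all 8 observations; assign midranks.
sorted (value, group): (13,Y), (14,Y), (18,Y), (22,X), (28,X), (29,X), (29,Y), (30,X)
ranks: 13->1, 14->2, 18->3, 22->4, 28->5, 29->6.5, 29->6.5, 30->8
Step 2: Rank sum for X: R1 = 4 + 5 + 6.5 + 8 = 23.5.
Step 3: U_X = R1 - n1(n1+1)/2 = 23.5 - 4*5/2 = 23.5 - 10 = 13.5.
       U_Y = n1*n2 - U_X = 16 - 13.5 = 2.5.
Step 4: Ties are present, so use the tie-corrected normal approximation (with continuity correction) for the p-value.
Step 5: p-value = 0.146489; compare to alpha = 0.05. fail to reject H0.

U_X = 13.5, p = 0.146489, fail to reject H0 at alpha = 0.05.


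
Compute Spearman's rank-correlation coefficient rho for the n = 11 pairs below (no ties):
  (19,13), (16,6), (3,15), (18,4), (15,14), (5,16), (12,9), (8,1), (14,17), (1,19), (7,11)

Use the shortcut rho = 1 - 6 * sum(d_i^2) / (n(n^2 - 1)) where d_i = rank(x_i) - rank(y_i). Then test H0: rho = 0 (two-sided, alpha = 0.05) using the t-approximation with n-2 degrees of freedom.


Step 1: Rank x and y separately (midranks; no ties here).
rank(x): 19->11, 16->9, 3->2, 18->10, 15->8, 5->3, 12->6, 8->5, 14->7, 1->1, 7->4
rank(y): 13->6, 6->3, 15->8, 4->2, 14->7, 16->9, 9->4, 1->1, 17->10, 19->11, 11->5
Step 2: d_i = R_x(i) - R_y(i); compute d_i^2.
  (11-6)^2=25, (9-3)^2=36, (2-8)^2=36, (10-2)^2=64, (8-7)^2=1, (3-9)^2=36, (6-4)^2=4, (5-1)^2=16, (7-10)^2=9, (1-11)^2=100, (4-5)^2=1
sum(d^2) = 328.
Step 3: rho = 1 - 6*328 / (11*(11^2 - 1)) = 1 - 1968/1320 = -0.490909.
Step 4: Under H0, t = rho * sqrt((n-2)/(1-rho^2)) = -1.6904 ~ t(9).
Step 5: Two-sided p-value from the t-distribution with 9 df = 0.125204.
Step 6: alpha = 0.05. fail to reject H0.

rho = -0.4909, p = 0.125204, fail to reject H0 at alpha = 0.05.


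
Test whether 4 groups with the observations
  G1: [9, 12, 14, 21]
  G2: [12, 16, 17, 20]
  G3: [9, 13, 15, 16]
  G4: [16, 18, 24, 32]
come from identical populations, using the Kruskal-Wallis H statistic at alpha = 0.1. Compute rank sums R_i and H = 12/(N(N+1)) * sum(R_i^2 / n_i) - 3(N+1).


Step 1: Combine all N = 16 observations and assign midranks.
sorted (value, group, rank): (9,G1,1.5), (9,G3,1.5), (12,G1,3.5), (12,G2,3.5), (13,G3,5), (14,G1,6), (15,G3,7), (16,G2,9), (16,G3,9), (16,G4,9), (17,G2,11), (18,G4,12), (20,G2,13), (21,G1,14), (24,G4,15), (32,G4,16)
Step 2: Sum ranks within each group.
R_1 = 25 (n_1 = 4)
R_2 = 36.5 (n_2 = 4)
R_3 = 22.5 (n_3 = 4)
R_4 = 52 (n_4 = 4)
Step 3: H = 12/(N(N+1)) * sum(R_i^2/n_i) - 3(N+1)
     = 12/(16*17) * (25^2/4 + 36.5^2/4 + 22.5^2/4 + 52^2/4) - 3*17
     = 0.044118 * 1291.88 - 51
     = 5.994485.
Step 4: Ties present; correction factor C = 1 - 36/(16^3 - 16) = 0.991176. Corrected H = 5.994485 / 0.991176 = 6.047849.
Step 5: Under H0, H ~ chi^2(3); p-value = 0.109305.
Step 6: alpha = 0.1. fail to reject H0.

H = 6.0478, df = 3, p = 0.109305, fail to reject H0.


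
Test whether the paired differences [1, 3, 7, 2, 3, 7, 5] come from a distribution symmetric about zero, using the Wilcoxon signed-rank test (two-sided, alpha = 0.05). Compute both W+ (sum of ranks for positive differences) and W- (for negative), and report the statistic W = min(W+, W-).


Step 1: Drop any zero differences (none here) and take |d_i|.
|d| = [1, 3, 7, 2, 3, 7, 5]
Step 2: Midrank |d_i| (ties get averaged ranks).
ranks: |1|->1, |3|->3.5, |7|->6.5, |2|->2, |3|->3.5, |7|->6.5, |5|->5
Step 3: Attach original signs; sum ranks with positive sign and with negative sign.
W+ = 1 + 3.5 + 6.5 + 2 + 3.5 + 6.5 + 5 = 28
W- = 0 = 0
(Check: W+ + W- = 28 should equal n(n+1)/2 = 28.)
Step 4: Test statistic W = min(W+, W-) = 0.
Step 5: Ties in |d|, so use the tie-corrected normal approximation.
        E[W] = n(n+1)/4 = 7*8/4 = 14.
        Tie groups: |d|=3 (t=2), |d|=7 (t=2); sum(t^3 - t) = 12.
        Var[W] = n(n+1)(2n+1)/24 - sum(t^3-t)/48 = 840/24 - 12/48 = 34.75.
        z = (W - E[W]) / sqrt(Var[W]) = (0 - 14) / 5.8949 = -2.3749.
        Two-sided p = 2*Phi(z) = 0.017552.
Step 6: alpha = 0.05. reject H0.

W+ = 28, W- = 0, W = min = 0, p = 0.017552, reject H0.


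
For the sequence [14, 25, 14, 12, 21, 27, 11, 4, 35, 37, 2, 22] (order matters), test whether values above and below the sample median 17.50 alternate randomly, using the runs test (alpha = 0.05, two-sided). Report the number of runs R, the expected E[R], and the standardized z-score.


Step 1: Compute median = 17.50; label A = above, B = below.
Labels in order: BABBAABBAABA  (n_A = 6, n_B = 6)
Step 2: Count runs R = 8.
Step 3: Under H0 (random ordering), E[R] = 2*n_A*n_B/(n_A+n_B) + 1 = 2*6*6/12 + 1 = 7.0000.
        Var[R] = 2*n_A*n_B*(2*n_A*n_B - n_A - n_B) / ((n_A+n_B)^2 * (n_A+n_B-1)) = 4320/1584 = 2.7273.
        SD[R] = 1.6514.
Step 4: Continuity-corrected z = (R - 0.5 - E[R]) / SD[R] = (8 - 0.5 - 7.0000) / 1.6514 = 0.3028.
Step 5: Two-sided p-value via normal approximation = 2*(1 - Phi(|z|)) = 0.762069.
Step 6: alpha = 0.05. fail to reject H0.

R = 8, z = 0.3028, p = 0.762069, fail to reject H0.


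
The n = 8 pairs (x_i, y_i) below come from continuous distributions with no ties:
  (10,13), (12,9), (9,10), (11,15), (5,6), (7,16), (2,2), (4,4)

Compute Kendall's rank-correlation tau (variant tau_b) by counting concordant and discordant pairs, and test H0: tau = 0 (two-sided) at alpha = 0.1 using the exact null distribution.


Step 1: Enumerate the 28 unordered pairs (i,j) with i<j and classify each by sign(x_j-x_i) * sign(y_j-y_i).
  (1,2):dx=+2,dy=-4->D; (1,3):dx=-1,dy=-3->C; (1,4):dx=+1,dy=+2->C; (1,5):dx=-5,dy=-7->C
  (1,6):dx=-3,dy=+3->D; (1,7):dx=-8,dy=-11->C; (1,8):dx=-6,dy=-9->C; (2,3):dx=-3,dy=+1->D
  (2,4):dx=-1,dy=+6->D; (2,5):dx=-7,dy=-3->C; (2,6):dx=-5,dy=+7->D; (2,7):dx=-10,dy=-7->C
  (2,8):dx=-8,dy=-5->C; (3,4):dx=+2,dy=+5->C; (3,5):dx=-4,dy=-4->C; (3,6):dx=-2,dy=+6->D
  (3,7):dx=-7,dy=-8->C; (3,8):dx=-5,dy=-6->C; (4,5):dx=-6,dy=-9->C; (4,6):dx=-4,dy=+1->D
  (4,7):dx=-9,dy=-13->C; (4,8):dx=-7,dy=-11->C; (5,6):dx=+2,dy=+10->C; (5,7):dx=-3,dy=-4->C
  (5,8):dx=-1,dy=-2->C; (6,7):dx=-5,dy=-14->C; (6,8):dx=-3,dy=-12->C; (7,8):dx=+2,dy=+2->C
Step 2: C = 21, D = 7, total pairs = 28.
Step 3: tau = (C - D)/(n(n-1)/2) = (21 - 7)/28 = 0.500000.
Step 4: Exact two-sided p-value (enumerate n! = 40320 permutations of y under H0): p = 0.108681.
Step 5: alpha = 0.1. fail to reject H0.

tau_b = 0.5000 (C=21, D=7), p = 0.108681, fail to reject H0.


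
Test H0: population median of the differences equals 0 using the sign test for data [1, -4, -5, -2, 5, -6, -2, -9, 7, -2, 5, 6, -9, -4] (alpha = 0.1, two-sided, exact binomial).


Step 1: Discard zero differences. Original n = 14; n_eff = number of nonzero differences = 14.
Nonzero differences (with sign): +1, -4, -5, -2, +5, -6, -2, -9, +7, -2, +5, +6, -9, -4
Step 2: Count signs: positive = 5, negative = 9.
Step 3: Under H0: P(positive) = 0.5, so the number of positives S ~ Bin(14, 0.5).
Step 4: Two-sided exact p-value = sum of Bin(14,0.5) probabilities at or below the observed probability = 0.423950.
Step 5: alpha = 0.1. fail to reject H0.

n_eff = 14, pos = 5, neg = 9, p = 0.423950, fail to reject H0.


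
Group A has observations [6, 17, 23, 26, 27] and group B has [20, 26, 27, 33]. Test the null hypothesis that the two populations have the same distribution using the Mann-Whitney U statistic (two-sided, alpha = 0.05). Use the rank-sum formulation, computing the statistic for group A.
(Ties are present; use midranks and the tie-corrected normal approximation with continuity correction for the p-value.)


Step 1: Combine and sort all 9 observations; assign midranks.
sorted (value, group): (6,X), (17,X), (20,Y), (23,X), (26,X), (26,Y), (27,X), (27,Y), (33,Y)
ranks: 6->1, 17->2, 20->3, 23->4, 26->5.5, 26->5.5, 27->7.5, 27->7.5, 33->9
Step 2: Rank sum for X: R1 = 1 + 2 + 4 + 5.5 + 7.5 = 20.
Step 3: U_X = R1 - n1(n1+1)/2 = 20 - 5*6/2 = 20 - 15 = 5.
       U_Y = n1*n2 - U_X = 20 - 5 = 15.
Step 4: Ties are present, so use the tie-corrected normal approximation (with continuity correction) for the p-value.
Step 5: p-value = 0.266322; compare to alpha = 0.05. fail to reject H0.

U_X = 5, p = 0.266322, fail to reject H0 at alpha = 0.05.


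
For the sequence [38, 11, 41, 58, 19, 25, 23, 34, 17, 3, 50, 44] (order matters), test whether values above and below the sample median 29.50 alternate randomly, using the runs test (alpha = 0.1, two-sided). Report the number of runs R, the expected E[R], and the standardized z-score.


Step 1: Compute median = 29.50; label A = above, B = below.
Labels in order: ABAABBBABBAA  (n_A = 6, n_B = 6)
Step 2: Count runs R = 7.
Step 3: Under H0 (random ordering), E[R] = 2*n_A*n_B/(n_A+n_B) + 1 = 2*6*6/12 + 1 = 7.0000.
        Var[R] = 2*n_A*n_B*(2*n_A*n_B - n_A - n_B) / ((n_A+n_B)^2 * (n_A+n_B-1)) = 4320/1584 = 2.7273.
        SD[R] = 1.6514.
Step 4: R = E[R], so z = 0 with no continuity correction.
Step 5: Two-sided p-value via normal approximation = 2*(1 - Phi(|z|)) = 1.000000.
Step 6: alpha = 0.1. fail to reject H0.

R = 7, z = 0.0000, p = 1.000000, fail to reject H0.


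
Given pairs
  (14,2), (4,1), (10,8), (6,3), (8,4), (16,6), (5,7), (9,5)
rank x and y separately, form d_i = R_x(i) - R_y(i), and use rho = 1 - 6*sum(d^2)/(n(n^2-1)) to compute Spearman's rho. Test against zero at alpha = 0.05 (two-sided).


Step 1: Rank x and y separately (midranks; no ties here).
rank(x): 14->7, 4->1, 10->6, 6->3, 8->4, 16->8, 5->2, 9->5
rank(y): 2->2, 1->1, 8->8, 3->3, 4->4, 6->6, 7->7, 5->5
Step 2: d_i = R_x(i) - R_y(i); compute d_i^2.
  (7-2)^2=25, (1-1)^2=0, (6-8)^2=4, (3-3)^2=0, (4-4)^2=0, (8-6)^2=4, (2-7)^2=25, (5-5)^2=0
sum(d^2) = 58.
Step 3: rho = 1 - 6*58 / (8*(8^2 - 1)) = 1 - 348/504 = 0.309524.
Step 4: Under H0, t = rho * sqrt((n-2)/(1-rho^2)) = 0.7973 ~ t(6).
Step 5: Two-sided p-value from the t-distribution with 6 df = 0.455645.
Step 6: alpha = 0.05. fail to reject H0.

rho = 0.3095, p = 0.455645, fail to reject H0 at alpha = 0.05.


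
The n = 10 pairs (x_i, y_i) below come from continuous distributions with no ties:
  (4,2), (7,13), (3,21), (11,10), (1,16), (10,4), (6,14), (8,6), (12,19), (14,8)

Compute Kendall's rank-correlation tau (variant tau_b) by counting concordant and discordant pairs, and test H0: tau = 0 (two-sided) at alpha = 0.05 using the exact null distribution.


Step 1: Enumerate the 45 unordered pairs (i,j) with i<j and classify each by sign(x_j-x_i) * sign(y_j-y_i).
  (1,2):dx=+3,dy=+11->C; (1,3):dx=-1,dy=+19->D; (1,4):dx=+7,dy=+8->C; (1,5):dx=-3,dy=+14->D
  (1,6):dx=+6,dy=+2->C; (1,7):dx=+2,dy=+12->C; (1,8):dx=+4,dy=+4->C; (1,9):dx=+8,dy=+17->C
  (1,10):dx=+10,dy=+6->C; (2,3):dx=-4,dy=+8->D; (2,4):dx=+4,dy=-3->D; (2,5):dx=-6,dy=+3->D
  (2,6):dx=+3,dy=-9->D; (2,7):dx=-1,dy=+1->D; (2,8):dx=+1,dy=-7->D; (2,9):dx=+5,dy=+6->C
  (2,10):dx=+7,dy=-5->D; (3,4):dx=+8,dy=-11->D; (3,5):dx=-2,dy=-5->C; (3,6):dx=+7,dy=-17->D
  (3,7):dx=+3,dy=-7->D; (3,8):dx=+5,dy=-15->D; (3,9):dx=+9,dy=-2->D; (3,10):dx=+11,dy=-13->D
  (4,5):dx=-10,dy=+6->D; (4,6):dx=-1,dy=-6->C; (4,7):dx=-5,dy=+4->D; (4,8):dx=-3,dy=-4->C
  (4,9):dx=+1,dy=+9->C; (4,10):dx=+3,dy=-2->D; (5,6):dx=+9,dy=-12->D; (5,7):dx=+5,dy=-2->D
  (5,8):dx=+7,dy=-10->D; (5,9):dx=+11,dy=+3->C; (5,10):dx=+13,dy=-8->D; (6,7):dx=-4,dy=+10->D
  (6,8):dx=-2,dy=+2->D; (6,9):dx=+2,dy=+15->C; (6,10):dx=+4,dy=+4->C; (7,8):dx=+2,dy=-8->D
  (7,9):dx=+6,dy=+5->C; (7,10):dx=+8,dy=-6->D; (8,9):dx=+4,dy=+13->C; (8,10):dx=+6,dy=+2->C
  (9,10):dx=+2,dy=-11->D
Step 2: C = 18, D = 27, total pairs = 45.
Step 3: tau = (C - D)/(n(n-1)/2) = (18 - 27)/45 = -0.200000.
Step 4: Exact two-sided p-value (enumerate n! = 3628800 permutations of y under H0): p = 0.484313.
Step 5: alpha = 0.05. fail to reject H0.

tau_b = -0.2000 (C=18, D=27), p = 0.484313, fail to reject H0.


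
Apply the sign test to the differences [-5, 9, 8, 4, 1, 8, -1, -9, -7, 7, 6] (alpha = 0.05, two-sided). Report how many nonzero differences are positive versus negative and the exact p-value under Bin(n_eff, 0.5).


Step 1: Discard zero differences. Original n = 11; n_eff = number of nonzero differences = 11.
Nonzero differences (with sign): -5, +9, +8, +4, +1, +8, -1, -9, -7, +7, +6
Step 2: Count signs: positive = 7, negative = 4.
Step 3: Under H0: P(positive) = 0.5, so the number of positives S ~ Bin(11, 0.5).
Step 4: Two-sided exact p-value = sum of Bin(11,0.5) probabilities at or below the observed probability = 0.548828.
Step 5: alpha = 0.05. fail to reject H0.

n_eff = 11, pos = 7, neg = 4, p = 0.548828, fail to reject H0.


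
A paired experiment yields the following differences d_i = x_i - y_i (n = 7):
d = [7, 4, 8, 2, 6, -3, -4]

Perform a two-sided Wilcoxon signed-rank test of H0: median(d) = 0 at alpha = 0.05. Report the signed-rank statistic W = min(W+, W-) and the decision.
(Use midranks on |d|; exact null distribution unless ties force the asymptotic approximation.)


Step 1: Drop any zero differences (none here) and take |d_i|.
|d| = [7, 4, 8, 2, 6, 3, 4]
Step 2: Midrank |d_i| (ties get averaged ranks).
ranks: |7|->6, |4|->3.5, |8|->7, |2|->1, |6|->5, |3|->2, |4|->3.5
Step 3: Attach original signs; sum ranks with positive sign and with negative sign.
W+ = 6 + 3.5 + 7 + 1 + 5 = 22.5
W- = 2 + 3.5 = 5.5
(Check: W+ + W- = 28 should equal n(n+1)/2 = 28.)
Step 4: Test statistic W = min(W+, W-) = 5.5.
Step 5: Ties in |d|, so use the tie-corrected normal approximation.
        E[W] = n(n+1)/4 = 7*8/4 = 14.
        Tie groups: |d|=4 (t=2); sum(t^3 - t) = 6.
        Var[W] = n(n+1)(2n+1)/24 - sum(t^3-t)/48 = 840/24 - 6/48 = 34.875.
        z = (W - E[W]) / sqrt(Var[W]) = (5.5 - 14) / 5.9055 = -1.4393.
        Two-sided p = 2*Phi(z) = 0.150056.
Step 6: alpha = 0.05. fail to reject H0.

W+ = 22.5, W- = 5.5, W = min = 5.5, p = 0.150056, fail to reject H0.


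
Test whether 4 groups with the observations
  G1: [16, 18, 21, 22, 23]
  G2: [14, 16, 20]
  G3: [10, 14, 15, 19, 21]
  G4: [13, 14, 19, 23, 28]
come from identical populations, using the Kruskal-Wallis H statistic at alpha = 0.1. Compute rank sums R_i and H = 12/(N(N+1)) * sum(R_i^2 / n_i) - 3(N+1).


Step 1: Combine all N = 18 observations and assign midranks.
sorted (value, group, rank): (10,G3,1), (13,G4,2), (14,G2,4), (14,G3,4), (14,G4,4), (15,G3,6), (16,G1,7.5), (16,G2,7.5), (18,G1,9), (19,G3,10.5), (19,G4,10.5), (20,G2,12), (21,G1,13.5), (21,G3,13.5), (22,G1,15), (23,G1,16.5), (23,G4,16.5), (28,G4,18)
Step 2: Sum ranks within each group.
R_1 = 61.5 (n_1 = 5)
R_2 = 23.5 (n_2 = 3)
R_3 = 35 (n_3 = 5)
R_4 = 51 (n_4 = 5)
Step 3: H = 12/(N(N+1)) * sum(R_i^2/n_i) - 3(N+1)
     = 12/(18*19) * (61.5^2/5 + 23.5^2/3 + 35^2/5 + 51^2/5) - 3*19
     = 0.035088 * 1705.73 - 57
     = 2.850292.
Step 4: Ties present; correction factor C = 1 - 48/(18^3 - 18) = 0.991744. Corrected H = 2.850292 / 0.991744 = 2.874020.
Step 5: Under H0, H ~ chi^2(3); p-value = 0.411459.
Step 6: alpha = 0.1. fail to reject H0.

H = 2.8740, df = 3, p = 0.411459, fail to reject H0.


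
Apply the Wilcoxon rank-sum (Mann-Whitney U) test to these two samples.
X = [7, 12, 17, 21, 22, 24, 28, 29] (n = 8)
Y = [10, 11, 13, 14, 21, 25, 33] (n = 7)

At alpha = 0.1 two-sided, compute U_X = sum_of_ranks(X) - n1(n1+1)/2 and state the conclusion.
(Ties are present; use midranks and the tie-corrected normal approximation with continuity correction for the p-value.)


Step 1: Combine and sort all 15 observations; assign midranks.
sorted (value, group): (7,X), (10,Y), (11,Y), (12,X), (13,Y), (14,Y), (17,X), (21,X), (21,Y), (22,X), (24,X), (25,Y), (28,X), (29,X), (33,Y)
ranks: 7->1, 10->2, 11->3, 12->4, 13->5, 14->6, 17->7, 21->8.5, 21->8.5, 22->10, 24->11, 25->12, 28->13, 29->14, 33->15
Step 2: Rank sum for X: R1 = 1 + 4 + 7 + 8.5 + 10 + 11 + 13 + 14 = 68.5.
Step 3: U_X = R1 - n1(n1+1)/2 = 68.5 - 8*9/2 = 68.5 - 36 = 32.5.
       U_Y = n1*n2 - U_X = 56 - 32.5 = 23.5.
Step 4: Ties are present, so use the tie-corrected normal approximation (with continuity correction) for the p-value.
Step 5: p-value = 0.643132; compare to alpha = 0.1. fail to reject H0.

U_X = 32.5, p = 0.643132, fail to reject H0 at alpha = 0.1.


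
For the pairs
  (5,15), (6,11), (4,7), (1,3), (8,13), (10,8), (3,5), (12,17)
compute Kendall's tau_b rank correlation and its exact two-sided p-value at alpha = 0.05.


Step 1: Enumerate the 28 unordered pairs (i,j) with i<j and classify each by sign(x_j-x_i) * sign(y_j-y_i).
  (1,2):dx=+1,dy=-4->D; (1,3):dx=-1,dy=-8->C; (1,4):dx=-4,dy=-12->C; (1,5):dx=+3,dy=-2->D
  (1,6):dx=+5,dy=-7->D; (1,7):dx=-2,dy=-10->C; (1,8):dx=+7,dy=+2->C; (2,3):dx=-2,dy=-4->C
  (2,4):dx=-5,dy=-8->C; (2,5):dx=+2,dy=+2->C; (2,6):dx=+4,dy=-3->D; (2,7):dx=-3,dy=-6->C
  (2,8):dx=+6,dy=+6->C; (3,4):dx=-3,dy=-4->C; (3,5):dx=+4,dy=+6->C; (3,6):dx=+6,dy=+1->C
  (3,7):dx=-1,dy=-2->C; (3,8):dx=+8,dy=+10->C; (4,5):dx=+7,dy=+10->C; (4,6):dx=+9,dy=+5->C
  (4,7):dx=+2,dy=+2->C; (4,8):dx=+11,dy=+14->C; (5,6):dx=+2,dy=-5->D; (5,7):dx=-5,dy=-8->C
  (5,8):dx=+4,dy=+4->C; (6,7):dx=-7,dy=-3->C; (6,8):dx=+2,dy=+9->C; (7,8):dx=+9,dy=+12->C
Step 2: C = 23, D = 5, total pairs = 28.
Step 3: tau = (C - D)/(n(n-1)/2) = (23 - 5)/28 = 0.642857.
Step 4: Exact two-sided p-value (enumerate n! = 40320 permutations of y under H0): p = 0.031151.
Step 5: alpha = 0.05. reject H0.

tau_b = 0.6429 (C=23, D=5), p = 0.031151, reject H0.


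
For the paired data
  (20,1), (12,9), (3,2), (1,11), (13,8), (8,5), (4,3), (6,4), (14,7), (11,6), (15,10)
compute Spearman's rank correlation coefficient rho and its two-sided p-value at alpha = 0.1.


Step 1: Rank x and y separately (midranks; no ties here).
rank(x): 20->11, 12->7, 3->2, 1->1, 13->8, 8->5, 4->3, 6->4, 14->9, 11->6, 15->10
rank(y): 1->1, 9->9, 2->2, 11->11, 8->8, 5->5, 3->3, 4->4, 7->7, 6->6, 10->10
Step 2: d_i = R_x(i) - R_y(i); compute d_i^2.
  (11-1)^2=100, (7-9)^2=4, (2-2)^2=0, (1-11)^2=100, (8-8)^2=0, (5-5)^2=0, (3-3)^2=0, (4-4)^2=0, (9-7)^2=4, (6-6)^2=0, (10-10)^2=0
sum(d^2) = 208.
Step 3: rho = 1 - 6*208 / (11*(11^2 - 1)) = 1 - 1248/1320 = 0.054545.
Step 4: Under H0, t = rho * sqrt((n-2)/(1-rho^2)) = 0.1639 ~ t(9).
Step 5: Two-sided p-value from the t-distribution with 9 df = 0.873447.
Step 6: alpha = 0.1. fail to reject H0.

rho = 0.0545, p = 0.873447, fail to reject H0 at alpha = 0.1.


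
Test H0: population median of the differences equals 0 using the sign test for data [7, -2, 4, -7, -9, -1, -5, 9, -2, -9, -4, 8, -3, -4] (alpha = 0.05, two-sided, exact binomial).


Step 1: Discard zero differences. Original n = 14; n_eff = number of nonzero differences = 14.
Nonzero differences (with sign): +7, -2, +4, -7, -9, -1, -5, +9, -2, -9, -4, +8, -3, -4
Step 2: Count signs: positive = 4, negative = 10.
Step 3: Under H0: P(positive) = 0.5, so the number of positives S ~ Bin(14, 0.5).
Step 4: Two-sided exact p-value = sum of Bin(14,0.5) probabilities at or below the observed probability = 0.179565.
Step 5: alpha = 0.05. fail to reject H0.

n_eff = 14, pos = 4, neg = 10, p = 0.179565, fail to reject H0.


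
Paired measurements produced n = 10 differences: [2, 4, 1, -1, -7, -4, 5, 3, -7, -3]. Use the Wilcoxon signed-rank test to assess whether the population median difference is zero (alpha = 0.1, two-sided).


Step 1: Drop any zero differences (none here) and take |d_i|.
|d| = [2, 4, 1, 1, 7, 4, 5, 3, 7, 3]
Step 2: Midrank |d_i| (ties get averaged ranks).
ranks: |2|->3, |4|->6.5, |1|->1.5, |1|->1.5, |7|->9.5, |4|->6.5, |5|->8, |3|->4.5, |7|->9.5, |3|->4.5
Step 3: Attach original signs; sum ranks with positive sign and with negative sign.
W+ = 3 + 6.5 + 1.5 + 8 + 4.5 = 23.5
W- = 1.5 + 9.5 + 6.5 + 9.5 + 4.5 = 31.5
(Check: W+ + W- = 55 should equal n(n+1)/2 = 55.)
Step 4: Test statistic W = min(W+, W-) = 23.5.
Step 5: Ties in |d|, so use the tie-corrected normal approximation.
        E[W] = n(n+1)/4 = 10*11/4 = 27.5.
        Tie groups: |d|=1 (t=2), |d|=3 (t=2), |d|=4 (t=2), |d|=7 (t=2); sum(t^3 - t) = 24.
        Var[W] = n(n+1)(2n+1)/24 - sum(t^3-t)/48 = 2310/24 - 24/48 = 95.75.
        z = (W - E[W]) / sqrt(Var[W]) = (23.5 - 27.5) / 9.7852 = -0.4088.
        Two-sided p = 2*Phi(z) = 0.682700.
Step 6: alpha = 0.1. fail to reject H0.

W+ = 23.5, W- = 31.5, W = min = 23.5, p = 0.682700, fail to reject H0.


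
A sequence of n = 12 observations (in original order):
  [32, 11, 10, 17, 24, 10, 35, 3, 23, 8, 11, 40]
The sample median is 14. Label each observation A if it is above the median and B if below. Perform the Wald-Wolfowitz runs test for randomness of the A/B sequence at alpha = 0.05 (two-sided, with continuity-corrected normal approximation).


Step 1: Compute median = 14; label A = above, B = below.
Labels in order: ABBAABABABBA  (n_A = 6, n_B = 6)
Step 2: Count runs R = 9.
Step 3: Under H0 (random ordering), E[R] = 2*n_A*n_B/(n_A+n_B) + 1 = 2*6*6/12 + 1 = 7.0000.
        Var[R] = 2*n_A*n_B*(2*n_A*n_B - n_A - n_B) / ((n_A+n_B)^2 * (n_A+n_B-1)) = 4320/1584 = 2.7273.
        SD[R] = 1.6514.
Step 4: Continuity-corrected z = (R - 0.5 - E[R]) / SD[R] = (9 - 0.5 - 7.0000) / 1.6514 = 0.9083.
Step 5: Two-sided p-value via normal approximation = 2*(1 - Phi(|z|)) = 0.363722.
Step 6: alpha = 0.05. fail to reject H0.

R = 9, z = 0.9083, p = 0.363722, fail to reject H0.


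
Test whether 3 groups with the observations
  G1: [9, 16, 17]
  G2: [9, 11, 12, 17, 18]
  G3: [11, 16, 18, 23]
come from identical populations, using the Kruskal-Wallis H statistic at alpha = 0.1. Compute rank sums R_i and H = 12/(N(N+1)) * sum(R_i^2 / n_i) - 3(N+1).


Step 1: Combine all N = 12 observations and assign midranks.
sorted (value, group, rank): (9,G1,1.5), (9,G2,1.5), (11,G2,3.5), (11,G3,3.5), (12,G2,5), (16,G1,6.5), (16,G3,6.5), (17,G1,8.5), (17,G2,8.5), (18,G2,10.5), (18,G3,10.5), (23,G3,12)
Step 2: Sum ranks within each group.
R_1 = 16.5 (n_1 = 3)
R_2 = 29 (n_2 = 5)
R_3 = 32.5 (n_3 = 4)
Step 3: H = 12/(N(N+1)) * sum(R_i^2/n_i) - 3(N+1)
     = 12/(12*13) * (16.5^2/3 + 29^2/5 + 32.5^2/4) - 3*13
     = 0.076923 * 523.013 - 39
     = 1.231731.
Step 4: Ties present; correction factor C = 1 - 30/(12^3 - 12) = 0.982517. Corrected H = 1.231731 / 0.982517 = 1.253648.
Step 5: Under H0, H ~ chi^2(2); p-value = 0.534286.
Step 6: alpha = 0.1. fail to reject H0.

H = 1.2536, df = 2, p = 0.534286, fail to reject H0.


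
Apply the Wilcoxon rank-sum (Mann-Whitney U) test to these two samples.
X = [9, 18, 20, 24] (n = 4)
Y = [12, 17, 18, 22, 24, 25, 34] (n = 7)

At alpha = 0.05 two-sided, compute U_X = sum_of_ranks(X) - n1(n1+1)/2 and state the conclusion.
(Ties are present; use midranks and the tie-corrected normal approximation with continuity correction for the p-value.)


Step 1: Combine and sort all 11 observations; assign midranks.
sorted (value, group): (9,X), (12,Y), (17,Y), (18,X), (18,Y), (20,X), (22,Y), (24,X), (24,Y), (25,Y), (34,Y)
ranks: 9->1, 12->2, 17->3, 18->4.5, 18->4.5, 20->6, 22->7, 24->8.5, 24->8.5, 25->10, 34->11
Step 2: Rank sum for X: R1 = 1 + 4.5 + 6 + 8.5 = 20.
Step 3: U_X = R1 - n1(n1+1)/2 = 20 - 4*5/2 = 20 - 10 = 10.
       U_Y = n1*n2 - U_X = 28 - 10 = 18.
Step 4: Ties are present, so use the tie-corrected normal approximation (with continuity correction) for the p-value.
Step 5: p-value = 0.506393; compare to alpha = 0.05. fail to reject H0.

U_X = 10, p = 0.506393, fail to reject H0 at alpha = 0.05.


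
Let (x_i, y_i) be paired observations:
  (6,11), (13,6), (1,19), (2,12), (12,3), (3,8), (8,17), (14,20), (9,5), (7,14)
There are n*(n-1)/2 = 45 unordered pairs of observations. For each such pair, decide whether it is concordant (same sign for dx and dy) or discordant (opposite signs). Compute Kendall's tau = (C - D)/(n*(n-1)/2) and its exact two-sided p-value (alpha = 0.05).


Step 1: Enumerate the 45 unordered pairs (i,j) with i<j and classify each by sign(x_j-x_i) * sign(y_j-y_i).
  (1,2):dx=+7,dy=-5->D; (1,3):dx=-5,dy=+8->D; (1,4):dx=-4,dy=+1->D; (1,5):dx=+6,dy=-8->D
  (1,6):dx=-3,dy=-3->C; (1,7):dx=+2,dy=+6->C; (1,8):dx=+8,dy=+9->C; (1,9):dx=+3,dy=-6->D
  (1,10):dx=+1,dy=+3->C; (2,3):dx=-12,dy=+13->D; (2,4):dx=-11,dy=+6->D; (2,5):dx=-1,dy=-3->C
  (2,6):dx=-10,dy=+2->D; (2,7):dx=-5,dy=+11->D; (2,8):dx=+1,dy=+14->C; (2,9):dx=-4,dy=-1->C
  (2,10):dx=-6,dy=+8->D; (3,4):dx=+1,dy=-7->D; (3,5):dx=+11,dy=-16->D; (3,6):dx=+2,dy=-11->D
  (3,7):dx=+7,dy=-2->D; (3,8):dx=+13,dy=+1->C; (3,9):dx=+8,dy=-14->D; (3,10):dx=+6,dy=-5->D
  (4,5):dx=+10,dy=-9->D; (4,6):dx=+1,dy=-4->D; (4,7):dx=+6,dy=+5->C; (4,8):dx=+12,dy=+8->C
  (4,9):dx=+7,dy=-7->D; (4,10):dx=+5,dy=+2->C; (5,6):dx=-9,dy=+5->D; (5,7):dx=-4,dy=+14->D
  (5,8):dx=+2,dy=+17->C; (5,9):dx=-3,dy=+2->D; (5,10):dx=-5,dy=+11->D; (6,7):dx=+5,dy=+9->C
  (6,8):dx=+11,dy=+12->C; (6,9):dx=+6,dy=-3->D; (6,10):dx=+4,dy=+6->C; (7,8):dx=+6,dy=+3->C
  (7,9):dx=+1,dy=-12->D; (7,10):dx=-1,dy=-3->C; (8,9):dx=-5,dy=-15->C; (8,10):dx=-7,dy=-6->C
  (9,10):dx=-2,dy=+9->D
Step 2: C = 19, D = 26, total pairs = 45.
Step 3: tau = (C - D)/(n(n-1)/2) = (19 - 26)/45 = -0.155556.
Step 4: Exact two-sided p-value (enumerate n! = 3628800 permutations of y under H0): p = 0.600654.
Step 5: alpha = 0.05. fail to reject H0.

tau_b = -0.1556 (C=19, D=26), p = 0.600654, fail to reject H0.


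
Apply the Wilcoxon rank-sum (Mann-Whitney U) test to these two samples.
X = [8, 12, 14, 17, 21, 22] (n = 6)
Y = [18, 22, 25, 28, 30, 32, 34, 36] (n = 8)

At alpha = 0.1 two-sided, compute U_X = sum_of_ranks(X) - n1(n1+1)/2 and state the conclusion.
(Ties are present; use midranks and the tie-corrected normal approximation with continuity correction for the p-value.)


Step 1: Combine and sort all 14 observations; assign midranks.
sorted (value, group): (8,X), (12,X), (14,X), (17,X), (18,Y), (21,X), (22,X), (22,Y), (25,Y), (28,Y), (30,Y), (32,Y), (34,Y), (36,Y)
ranks: 8->1, 12->2, 14->3, 17->4, 18->5, 21->6, 22->7.5, 22->7.5, 25->9, 28->10, 30->11, 32->12, 34->13, 36->14
Step 2: Rank sum for X: R1 = 1 + 2 + 3 + 4 + 6 + 7.5 = 23.5.
Step 3: U_X = R1 - n1(n1+1)/2 = 23.5 - 6*7/2 = 23.5 - 21 = 2.5.
       U_Y = n1*n2 - U_X = 48 - 2.5 = 45.5.
Step 4: Ties are present, so use the tie-corrected normal approximation (with continuity correction) for the p-value.
Step 5: p-value = 0.006646; compare to alpha = 0.1. reject H0.

U_X = 2.5, p = 0.006646, reject H0 at alpha = 0.1.


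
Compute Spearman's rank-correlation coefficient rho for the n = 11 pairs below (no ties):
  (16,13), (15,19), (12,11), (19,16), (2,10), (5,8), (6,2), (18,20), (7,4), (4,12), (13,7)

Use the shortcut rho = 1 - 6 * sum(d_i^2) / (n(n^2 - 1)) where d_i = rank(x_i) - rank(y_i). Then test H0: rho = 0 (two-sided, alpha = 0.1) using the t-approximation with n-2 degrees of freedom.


Step 1: Rank x and y separately (midranks; no ties here).
rank(x): 16->9, 15->8, 12->6, 19->11, 2->1, 5->3, 6->4, 18->10, 7->5, 4->2, 13->7
rank(y): 13->8, 19->10, 11->6, 16->9, 10->5, 8->4, 2->1, 20->11, 4->2, 12->7, 7->3
Step 2: d_i = R_x(i) - R_y(i); compute d_i^2.
  (9-8)^2=1, (8-10)^2=4, (6-6)^2=0, (11-9)^2=4, (1-5)^2=16, (3-4)^2=1, (4-1)^2=9, (10-11)^2=1, (5-2)^2=9, (2-7)^2=25, (7-3)^2=16
sum(d^2) = 86.
Step 3: rho = 1 - 6*86 / (11*(11^2 - 1)) = 1 - 516/1320 = 0.609091.
Step 4: Under H0, t = rho * sqrt((n-2)/(1-rho^2)) = 2.3040 ~ t(9).
Step 5: Two-sided p-value from the t-distribution with 9 df = 0.046696.
Step 6: alpha = 0.1. reject H0.

rho = 0.6091, p = 0.046696, reject H0 at alpha = 0.1.


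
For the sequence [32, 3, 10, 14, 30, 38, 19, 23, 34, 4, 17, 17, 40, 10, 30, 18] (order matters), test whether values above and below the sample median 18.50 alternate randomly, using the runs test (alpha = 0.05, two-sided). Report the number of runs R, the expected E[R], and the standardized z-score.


Step 1: Compute median = 18.50; label A = above, B = below.
Labels in order: ABBBAAAAABBBABAB  (n_A = 8, n_B = 8)
Step 2: Count runs R = 8.
Step 3: Under H0 (random ordering), E[R] = 2*n_A*n_B/(n_A+n_B) + 1 = 2*8*8/16 + 1 = 9.0000.
        Var[R] = 2*n_A*n_B*(2*n_A*n_B - n_A - n_B) / ((n_A+n_B)^2 * (n_A+n_B-1)) = 14336/3840 = 3.7333.
        SD[R] = 1.9322.
Step 4: Continuity-corrected z = (R + 0.5 - E[R]) / SD[R] = (8 + 0.5 - 9.0000) / 1.9322 = -0.2588.
Step 5: Two-sided p-value via normal approximation = 2*(1 - Phi(|z|)) = 0.795809.
Step 6: alpha = 0.05. fail to reject H0.

R = 8, z = -0.2588, p = 0.795809, fail to reject H0.


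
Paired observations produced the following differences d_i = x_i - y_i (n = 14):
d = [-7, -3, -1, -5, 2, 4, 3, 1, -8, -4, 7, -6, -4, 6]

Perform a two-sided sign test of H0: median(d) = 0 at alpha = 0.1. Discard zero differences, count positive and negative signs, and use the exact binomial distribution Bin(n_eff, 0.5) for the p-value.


Step 1: Discard zero differences. Original n = 14; n_eff = number of nonzero differences = 14.
Nonzero differences (with sign): -7, -3, -1, -5, +2, +4, +3, +1, -8, -4, +7, -6, -4, +6
Step 2: Count signs: positive = 6, negative = 8.
Step 3: Under H0: P(positive) = 0.5, so the number of positives S ~ Bin(14, 0.5).
Step 4: Two-sided exact p-value = sum of Bin(14,0.5) probabilities at or below the observed probability = 0.790527.
Step 5: alpha = 0.1. fail to reject H0.

n_eff = 14, pos = 6, neg = 8, p = 0.790527, fail to reject H0.


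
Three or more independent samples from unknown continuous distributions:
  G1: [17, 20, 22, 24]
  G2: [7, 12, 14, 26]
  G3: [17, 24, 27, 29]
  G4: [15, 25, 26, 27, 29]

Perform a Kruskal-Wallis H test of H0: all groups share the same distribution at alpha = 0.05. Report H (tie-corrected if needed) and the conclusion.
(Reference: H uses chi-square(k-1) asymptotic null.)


Step 1: Combine all N = 17 observations and assign midranks.
sorted (value, group, rank): (7,G2,1), (12,G2,2), (14,G2,3), (15,G4,4), (17,G1,5.5), (17,G3,5.5), (20,G1,7), (22,G1,8), (24,G1,9.5), (24,G3,9.5), (25,G4,11), (26,G2,12.5), (26,G4,12.5), (27,G3,14.5), (27,G4,14.5), (29,G3,16.5), (29,G4,16.5)
Step 2: Sum ranks within each group.
R_1 = 30 (n_1 = 4)
R_2 = 18.5 (n_2 = 4)
R_3 = 46 (n_3 = 4)
R_4 = 58.5 (n_4 = 5)
Step 3: H = 12/(N(N+1)) * sum(R_i^2/n_i) - 3(N+1)
     = 12/(17*18) * (30^2/4 + 18.5^2/4 + 46^2/4 + 58.5^2/5) - 3*18
     = 0.039216 * 1524.01 - 54
     = 5.765196.
Step 4: Ties present; correction factor C = 1 - 30/(17^3 - 17) = 0.993873. Corrected H = 5.765196 / 0.993873 = 5.800740.
Step 5: Under H0, H ~ chi^2(3); p-value = 0.121718.
Step 6: alpha = 0.05. fail to reject H0.

H = 5.8007, df = 3, p = 0.121718, fail to reject H0.


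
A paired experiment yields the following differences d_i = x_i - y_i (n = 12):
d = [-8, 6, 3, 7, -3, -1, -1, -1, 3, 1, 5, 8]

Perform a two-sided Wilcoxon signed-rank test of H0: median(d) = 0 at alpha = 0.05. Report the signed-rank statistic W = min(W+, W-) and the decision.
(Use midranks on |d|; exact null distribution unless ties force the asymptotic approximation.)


Step 1: Drop any zero differences (none here) and take |d_i|.
|d| = [8, 6, 3, 7, 3, 1, 1, 1, 3, 1, 5, 8]
Step 2: Midrank |d_i| (ties get averaged ranks).
ranks: |8|->11.5, |6|->9, |3|->6, |7|->10, |3|->6, |1|->2.5, |1|->2.5, |1|->2.5, |3|->6, |1|->2.5, |5|->8, |8|->11.5
Step 3: Attach original signs; sum ranks with positive sign and with negative sign.
W+ = 9 + 6 + 10 + 6 + 2.5 + 8 + 11.5 = 53
W- = 11.5 + 6 + 2.5 + 2.5 + 2.5 = 25
(Check: W+ + W- = 78 should equal n(n+1)/2 = 78.)
Step 4: Test statistic W = min(W+, W-) = 25.
Step 5: Ties in |d|, so use the tie-corrected normal approximation.
        E[W] = n(n+1)/4 = 12*13/4 = 39.
        Tie groups: |d|=1 (t=4), |d|=3 (t=3), |d|=8 (t=2); sum(t^3 - t) = 90.
        Var[W] = n(n+1)(2n+1)/24 - sum(t^3-t)/48 = 3900/24 - 90/48 = 160.625.
        z = (W - E[W]) / sqrt(Var[W]) = (25 - 39) / 12.6738 = -1.1046.
        Two-sided p = 2*Phi(z) = 0.269315.
Step 6: alpha = 0.05. fail to reject H0.

W+ = 53, W- = 25, W = min = 25, p = 0.269315, fail to reject H0.
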